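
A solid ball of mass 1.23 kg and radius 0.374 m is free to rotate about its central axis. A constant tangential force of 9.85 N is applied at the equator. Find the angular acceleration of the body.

α ≈ 53.5 rad/s²

I = (2/5)MR² = (2/5)(1.23)(0.374)² = 0.06882 kg·m².
τ = F R = (9.85)(0.374) = 3.684 N·m.
Newton's second law for rotation, τ = Iα, gives α = τ/I = 3.684/0.06882 = 53.53 rad/s².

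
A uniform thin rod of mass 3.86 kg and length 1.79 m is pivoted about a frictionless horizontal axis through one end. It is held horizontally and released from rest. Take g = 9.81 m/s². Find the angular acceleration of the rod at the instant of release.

About the pivot, I = (1/3)ML² = (1/3)(3.86)(1.79)² = 4.123 kg·m².
The weight acts at the center, a distance L/2 = 0.8950 m from the pivot; τ = Mg(L/2) = 33.89 N·m.
α = τ/I = 33.89/4.123 = 8.221 rad/s².

α ≈ 8.22 rad/s²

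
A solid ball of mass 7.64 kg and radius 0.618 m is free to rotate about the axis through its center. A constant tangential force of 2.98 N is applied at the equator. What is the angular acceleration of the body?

α ≈ 1.58 rad/s²

I = (2/5)MR² = (2/5)(7.64)(0.618)² = 1.167 kg·m².
τ = F R = (2.98)(0.618) = 1.842 N·m.
From τ = Iα: α = 1.842/1.167 = 1.578 rad/s².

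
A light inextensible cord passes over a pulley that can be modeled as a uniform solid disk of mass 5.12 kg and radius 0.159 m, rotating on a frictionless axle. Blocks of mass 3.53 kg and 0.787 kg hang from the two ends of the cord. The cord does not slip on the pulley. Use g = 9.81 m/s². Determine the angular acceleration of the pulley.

I = ½MR² = (1/2)(5.12)(0.159)² = 0.06472 kg·m².
Heavier block: m₁g − T₁ = m₁a. Lighter block: T₂ − m₂g = m₂a.
Pulley: (T₁ − T₂)R = Iα = I(a/R), so T₁ − T₂ = (I/R²)a = (1/2)M_p a = 2.560·a.
Adding the three: (m₁ − m₂)g = (m₁ + m₂ + 2.560)a, so a = (3.53 − 0.787)(9.81)/(3.53 + 0.787 + 2.560) = 3.913 m/s².
α = a/R = 3.913/0.159 = 24.61 rad/s².

α ≈ 24.6 rad/s²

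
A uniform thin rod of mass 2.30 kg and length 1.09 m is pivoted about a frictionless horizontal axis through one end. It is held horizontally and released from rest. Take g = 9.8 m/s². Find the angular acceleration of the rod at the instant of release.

α ≈ 13.5 rad/s²

About the pivot, I = (1/3)ML² = (1/3)(2.30)(1.09)² = 0.9109 kg·m².
The weight acts at the center, a distance L/2 = 0.5450 m from the pivot; τ = Mg(L/2) = 12.28 N·m.
α = τ/I = 12.28/0.9109 = 13.49 rad/s².
(Equivalently α = (3g/(2L)) = 13.49 rad/s².)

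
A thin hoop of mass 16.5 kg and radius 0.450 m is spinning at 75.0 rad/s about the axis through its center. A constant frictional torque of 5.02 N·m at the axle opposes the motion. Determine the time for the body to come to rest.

t ≈ 49.9 s

I = MR² = (16.5)(0.450)² = 3.341 kg·m².
The net torque has magnitude 5.02 N·m, opposing ω.
|α| = τ/I = 5.020/3.341 = 1.502 rad/s² (deceleration).
0 = ω₀ − |α|t ⇒ t = ω₀/|α| = 75.0/1.502 = 49.92 s.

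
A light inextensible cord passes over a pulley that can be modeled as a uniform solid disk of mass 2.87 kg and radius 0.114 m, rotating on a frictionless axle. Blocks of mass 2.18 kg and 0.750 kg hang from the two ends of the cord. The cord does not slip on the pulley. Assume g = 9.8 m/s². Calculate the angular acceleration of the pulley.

I = ½MR² = (1/2)(2.87)(0.114)² = 0.01865 kg·m².
Heavier block: m₁g − T₁ = m₁a. Lighter block: T₂ − m₂g = m₂a.
Pulley: (T₁ − T₂)R = Iα = I(a/R), so T₁ − T₂ = (I/R²)a = (1/2)M_p a = 1.435·a.
Adding the three: (m₁ − m₂)g = (m₁ + m₂ + 1.435)a, so a = (2.18 − 0.750)(9.8)/(2.18 + 0.750 + 1.435) = 3.211 m/s².
α = a/R = 3.211/0.114 = 28.16 rad/s².

α ≈ 28.2 rad/s²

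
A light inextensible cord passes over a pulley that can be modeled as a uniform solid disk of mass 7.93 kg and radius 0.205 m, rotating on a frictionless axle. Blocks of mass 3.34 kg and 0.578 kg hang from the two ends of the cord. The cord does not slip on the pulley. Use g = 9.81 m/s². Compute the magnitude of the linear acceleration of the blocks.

a ≈ 3.44 m/s²

I = ½MR² = (1/2)(7.93)(0.205)² = 0.1666 kg·m².
Heavier block: m₁g − T₁ = m₁a. Lighter block: T₂ − m₂g = m₂a.
Pulley: (T₁ − T₂)R = Iα = I(a/R), so T₁ − T₂ = (I/R²)a = (1/2)M_p a = 3.965·a.
Adding the three: (m₁ − m₂)g = (m₁ + m₂ + 3.965)a, so a = (3.34 − 0.578)(9.81)/(3.34 + 0.578 + 3.965) = 3.437 m/s².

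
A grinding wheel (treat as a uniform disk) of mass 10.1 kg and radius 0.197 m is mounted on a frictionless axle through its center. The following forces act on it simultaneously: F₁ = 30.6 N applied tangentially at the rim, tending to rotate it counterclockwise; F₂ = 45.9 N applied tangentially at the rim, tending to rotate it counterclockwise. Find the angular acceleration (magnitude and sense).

I = ½MR² = (1/2)(10.1)(0.197)² = 0.1960 kg·m².
Taking counterclockwise as positive: τ₁ = +(30.6)(0.197) = +6.028 N·m; τ₂ = +(45.9)(0.197) = +9.042 N·m.
Net torque τ = 15.07 N·m.
α = τ/I = 15.07/0.1960 = 76.90 rad/s².

α ≈ 76.9 rad/s², counterclockwise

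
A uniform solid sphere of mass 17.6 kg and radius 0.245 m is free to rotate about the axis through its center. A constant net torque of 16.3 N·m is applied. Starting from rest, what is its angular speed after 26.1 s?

ω ≈ 1010 rad/s

I = (2/5)MR² = (2/5)(17.6)(0.245)² = 0.4226 kg·m².
α = τ/I = 16.3/0.4226 = 38.57 rad/s².
ω = ω₀ + αt = 0 + (38.57)(26.1) = 1007 rad/s.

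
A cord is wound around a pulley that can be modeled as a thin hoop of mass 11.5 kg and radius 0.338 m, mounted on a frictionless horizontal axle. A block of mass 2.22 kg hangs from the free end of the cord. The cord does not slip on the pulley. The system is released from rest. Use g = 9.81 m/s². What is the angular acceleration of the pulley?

α ≈ 4.70 rad/s²

I = MR² = (11.5)(0.338)² = 1.314 kg·m².
Block: mg − T = ma. Pulley: TR = Iα. No-slip: a = αR, so T = (I/R²)a = 11.50·a.
Then mg = (m + 11.50)a, so a = (2.22)(9.81)/(2.22 + 11.50) = 1.587 m/s².
α = a/R = 1.587/0.338 = 4.696 rad/s².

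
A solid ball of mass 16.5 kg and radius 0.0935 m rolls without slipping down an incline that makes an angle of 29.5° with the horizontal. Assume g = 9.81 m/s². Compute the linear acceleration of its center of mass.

a ≈ 3.45 m/s²

Translation along the incline: Mg sinθ − f = Ma.
Rotation about the center: fR = Iα with I = (2/5)MR². No-slip gives a = αR, so f = (I/R²)a = (2/5)M a.
Substituting: Mg sinθ = (1 + 0.4000)Ma, so a = g sinθ/(1 + 0.4000) = (9.81) sin 29.5° / 1.400 = 3.450 m/s².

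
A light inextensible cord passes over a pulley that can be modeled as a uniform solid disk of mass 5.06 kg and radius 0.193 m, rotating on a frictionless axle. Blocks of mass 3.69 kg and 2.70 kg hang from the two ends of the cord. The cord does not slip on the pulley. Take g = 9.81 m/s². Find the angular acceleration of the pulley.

I = ½MR² = (1/2)(5.06)(0.193)² = 0.09424 kg·m².
Heavier block: m₁g − T₁ = m₁a. Lighter block: T₂ − m₂g = m₂a.
Pulley: (T₁ − T₂)R = Iα = I(a/R), so T₁ − T₂ = (I/R²)a = (1/2)M_p a = 2.530·a.
Adding the three: (m₁ − m₂)g = (m₁ + m₂ + 2.530)a, so a = (3.69 − 2.70)(9.81)/(3.69 + 2.70 + 2.530) = 1.089 m/s².
α = a/R = 1.089/0.193 = 5.641 rad/s².

α ≈ 5.64 rad/s²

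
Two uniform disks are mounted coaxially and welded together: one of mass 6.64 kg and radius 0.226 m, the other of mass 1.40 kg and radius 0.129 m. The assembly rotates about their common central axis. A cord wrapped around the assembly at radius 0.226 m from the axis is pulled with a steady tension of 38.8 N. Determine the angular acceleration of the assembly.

α ≈ 48.4 rad/s²

I = ½M₁R₁² + ½M₂R₂² = ½(6.64)(0.226)² + ½(1.40)(0.129)² = 0.1812 kg·m².
τ = F r = (38.8)(0.226) = 8.769 N·m.
α = τ/I = 8.769/0.1812 = 48.39 rad/s².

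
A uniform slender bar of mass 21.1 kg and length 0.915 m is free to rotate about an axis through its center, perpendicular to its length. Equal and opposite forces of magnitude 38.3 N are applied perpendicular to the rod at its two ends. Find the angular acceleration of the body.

α ≈ 23.8 rad/s²

I = (1/12)ML² = (1/12)(21.1)(0.915)² = 1.472 kg·m².
The couple gives τ = F·(L/2) + F·(L/2) = F L = (38.3)(0.915) = 35.04 N·m.
From τ = Iα: α = 35.04/1.472 = 23.81 rad/s².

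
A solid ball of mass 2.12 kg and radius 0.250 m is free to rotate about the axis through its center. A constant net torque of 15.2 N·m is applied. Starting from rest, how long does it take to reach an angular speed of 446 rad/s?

t ≈ 1.56 s

I = (2/5)MR² = (2/5)(2.12)(0.250)² = 0.05300 kg·m².
α = τ/I = 15.2/0.05300 = 286.8 rad/s².
ω = αt ⇒ t = ω/α = 446/286.8 = 1.555 s.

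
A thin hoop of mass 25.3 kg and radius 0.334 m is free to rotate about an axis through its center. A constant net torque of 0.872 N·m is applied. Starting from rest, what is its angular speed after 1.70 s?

I = MR² = (25.3)(0.334)² = 2.822 kg·m².
α = τ/I = 0.872/2.822 = 0.3090 rad/s².
ω = ω₀ + αt = 0 + (0.3090)(1.70) = 0.5252 rad/s.

ω ≈ 0.525 rad/s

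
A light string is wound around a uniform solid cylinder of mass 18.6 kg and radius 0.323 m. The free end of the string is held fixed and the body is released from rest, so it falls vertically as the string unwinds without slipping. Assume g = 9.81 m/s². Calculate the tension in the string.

Translation: Mg − T = Ma. Rotation about the center: TR = Iα with I = ½MR².
With a = αR: T = (I/R²)a = (1/2)M a, so Mg = (1 + 0.5000)Ma.
a = g/(1 + 0.5000) = 9.81/1.500 = 6.540 m/s².
T = 0.5000·M·a = (0.5000)(18.6)(6.540) = 60.82 N.

T ≈ 60.8 N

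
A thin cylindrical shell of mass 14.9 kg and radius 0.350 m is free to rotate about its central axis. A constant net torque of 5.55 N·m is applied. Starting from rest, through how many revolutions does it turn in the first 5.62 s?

≈ 7.64 revolutions

I = MR² = (14.9)(0.350)² = 1.825 kg·m².
α = τ/I = 5.55/1.825 = 3.041 rad/s².
θ = ½αt² = ½(3.041)(5.62)² = 48.02 rad.
Revolutions = θ/(2π) = 7.642.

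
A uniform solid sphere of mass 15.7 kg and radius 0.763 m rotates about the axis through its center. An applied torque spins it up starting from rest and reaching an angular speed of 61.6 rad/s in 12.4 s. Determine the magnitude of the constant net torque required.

I = (2/5)MR² = (2/5)(15.7)(0.763)² = 3.656 kg·m².
α = Δω/Δt = (61.6 − 0)/12.4 = 4.968 rad/s².
τ = Iα = (3.656)(4.968) = 18.16 N·m.

τ ≈ 18.2 N·m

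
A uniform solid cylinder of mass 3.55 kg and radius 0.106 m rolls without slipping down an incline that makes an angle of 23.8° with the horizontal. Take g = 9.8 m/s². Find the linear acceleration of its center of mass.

a ≈ 2.64 m/s²

Translation along the incline: Mg sinθ − f = Ma.
Rotation about the center: fR = Iα with I = ½MR². No-slip gives a = αR, so f = (I/R²)a = (1/2)M a.
Substituting: Mg sinθ = (1 + 0.5000)Ma, so a = g sinθ/(1 + 0.5000) = (9.8) sin 23.8° / 1.500 = 2.636 m/s².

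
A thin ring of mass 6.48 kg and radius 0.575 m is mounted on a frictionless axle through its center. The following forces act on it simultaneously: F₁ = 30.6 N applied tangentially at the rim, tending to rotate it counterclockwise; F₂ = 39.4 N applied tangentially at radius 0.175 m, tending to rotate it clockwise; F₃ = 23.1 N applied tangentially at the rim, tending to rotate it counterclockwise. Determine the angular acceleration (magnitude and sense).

I = MR² = (6.48)(0.575)² = 2.142 kg·m².
Taking counterclockwise as positive: τ₁ = +(30.6)(0.575) = +17.59 N·m; τ₂ = −(39.4)(0.175) = −6.895 N·m; τ₃ = +(23.1)(0.575) = +13.28 N·m.
Net torque τ = 23.98 N·m.
α = τ/I = 23.98/2.142 = 11.19 rad/s².

α ≈ 11.2 rad/s², counterclockwise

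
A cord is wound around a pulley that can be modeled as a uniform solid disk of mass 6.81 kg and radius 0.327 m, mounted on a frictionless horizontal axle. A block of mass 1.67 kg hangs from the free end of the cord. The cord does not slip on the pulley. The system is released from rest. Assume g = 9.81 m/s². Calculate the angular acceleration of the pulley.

I = ½MR² = (1/2)(6.81)(0.327)² = 0.3641 kg·m².
Block: mg − T = ma. Pulley: TR = Iα. No-slip: a = αR, so T = (I/R²)a = 3.405·a.
Then mg = (m + 3.405)a, so a = (1.67)(9.81)/(1.67 + 3.405) = 3.228 m/s².
α = a/R = 3.228/0.327 = 9.872 rad/s².

α ≈ 9.87 rad/s²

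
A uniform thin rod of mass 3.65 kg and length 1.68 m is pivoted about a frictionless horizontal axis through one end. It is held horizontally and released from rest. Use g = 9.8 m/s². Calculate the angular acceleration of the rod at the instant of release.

About the pivot, I = (1/3)ML² = (1/3)(3.65)(1.68)² = 3.434 kg·m².
The weight acts at the center, a distance L/2 = 0.8400 m from the pivot; τ = Mg(L/2) = 30.05 N·m.
α = τ/I = 30.05/3.434 = 8.750 rad/s².
(Equivalently α = (3g/(2L)) = 8.750 rad/s².)

α ≈ 8.75 rad/s²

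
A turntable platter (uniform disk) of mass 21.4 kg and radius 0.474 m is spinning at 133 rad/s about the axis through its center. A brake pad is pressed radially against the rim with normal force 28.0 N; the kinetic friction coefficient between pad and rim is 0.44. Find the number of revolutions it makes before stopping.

≈ 579 revolutions

I = ½MR² = (1/2)(21.4)(0.474)² = 2.404 kg·m².
Friction force f = μN = (0.44)(28.0) = 12.32 N at the rim; torque magnitude τ = fR = 5.840 N·m, opposing ω.
|α| = τ/I = 5.840/2.404 = 2.429 rad/s² (deceleration).
ω² = ω₀² − 2|α|θ with ω = 0 ⇒ θ = ω₀²/(2|α|) = 3641 rad = 579.5 rev.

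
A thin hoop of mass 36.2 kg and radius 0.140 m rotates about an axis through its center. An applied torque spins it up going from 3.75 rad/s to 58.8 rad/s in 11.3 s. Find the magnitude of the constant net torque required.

τ ≈ 3.46 N·m

I = MR² = (36.2)(0.140)² = 0.7095 kg·m².
α = Δω/Δt = (58.8 − 3.75)/11.3 = 4.872 rad/s².
τ = Iα = (0.7095)(4.872) = 3.457 N·m.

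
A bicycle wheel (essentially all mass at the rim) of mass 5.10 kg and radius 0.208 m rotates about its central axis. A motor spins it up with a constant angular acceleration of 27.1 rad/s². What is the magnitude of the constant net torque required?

τ ≈ 5.98 N·m

I = MR² = (5.10)(0.208)² = 0.2206 kg·m².
τ = Iα = (0.2206)(27.10) = 5.980 N·m.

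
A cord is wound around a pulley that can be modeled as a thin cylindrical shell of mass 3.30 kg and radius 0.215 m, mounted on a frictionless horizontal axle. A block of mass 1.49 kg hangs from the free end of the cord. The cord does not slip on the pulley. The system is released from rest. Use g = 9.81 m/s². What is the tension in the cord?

I = MR² = (3.30)(0.215)² = 0.1525 kg·m².
Block: mg − T = ma. Pulley: TR = Iα. No-slip: a = αR, so T = (I/R²)a = 3.300·a.
Then mg = (m + 3.300)a, so a = (1.49)(9.81)/(1.49 + 3.300) = 3.052 m/s².
T = 3.300·a = 10.07 N.

T ≈ 10.1 N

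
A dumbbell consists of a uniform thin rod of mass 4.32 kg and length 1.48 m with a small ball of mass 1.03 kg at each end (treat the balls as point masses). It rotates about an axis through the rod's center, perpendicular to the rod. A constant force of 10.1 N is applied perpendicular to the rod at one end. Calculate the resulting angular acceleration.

I_rod = (1/12)ML² = (1/12)(4.32)(1.48)² = 0.7885 kg·m².
I_balls = 2·m·(L/2)² = 2(1.03)(0.7400)² = 1.128 kg·m².
Total I = 1.917 kg·m².
τ = F·(L/2) = (10.1)(0.740) = 7.474 N·m.
α = τ/I = 7.474/1.917 = 3.900 rad/s².

α ≈ 3.90 rad/s²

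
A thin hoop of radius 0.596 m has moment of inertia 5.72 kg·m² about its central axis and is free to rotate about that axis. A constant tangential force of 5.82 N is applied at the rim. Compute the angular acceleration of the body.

α ≈ 0.606 rad/s²

τ = F R = (5.82)(0.596) = 3.469 N·m.
Newton's second law for rotation, τ = Iα, gives α = τ/I = 3.469/5.720 = 0.6064 rad/s².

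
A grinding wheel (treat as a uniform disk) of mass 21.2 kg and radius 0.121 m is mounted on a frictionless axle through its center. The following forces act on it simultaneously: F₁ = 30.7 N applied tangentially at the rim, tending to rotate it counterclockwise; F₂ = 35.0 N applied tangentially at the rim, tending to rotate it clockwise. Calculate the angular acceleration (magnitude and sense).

α ≈ 3.35 rad/s², clockwise

I = ½MR² = (1/2)(21.2)(0.121)² = 0.1552 kg·m².
Taking counterclockwise as positive: τ₁ = +(30.7)(0.121) = +3.715 N·m; τ₂ = −(35.0)(0.121) = −4.235 N·m.
Net torque τ = -0.5203 N·m.
α = τ/I = -0.5203/0.1552 = -3.353 rad/s².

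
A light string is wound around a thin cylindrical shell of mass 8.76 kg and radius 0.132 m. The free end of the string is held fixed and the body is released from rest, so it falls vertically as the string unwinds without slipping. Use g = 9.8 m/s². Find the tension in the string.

Translation: Mg − T = Ma. Rotation about the center: TR = Iα with I = MR².
With a = αR: T = (I/R²)a = M a, so Mg = (1 + 1.000)Ma.
a = g/(1 + 1.000) = 9.8/2.000 = 4.900 m/s².
T = 1.000·M·a = (1.000)(8.76)(4.900) = 42.92 N.

T ≈ 42.9 N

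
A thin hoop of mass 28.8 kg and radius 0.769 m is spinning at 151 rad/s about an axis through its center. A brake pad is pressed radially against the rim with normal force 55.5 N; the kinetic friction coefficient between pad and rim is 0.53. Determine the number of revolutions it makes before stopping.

I = MR² = (28.8)(0.769)² = 17.03 kg·m².
Friction force f = μN = (0.53)(55.5) = 29.42 N at the rim; torque magnitude τ = fR = 22.62 N·m, opposing ω.
|α| = τ/I = 22.62/17.03 = 1.328 rad/s² (deceleration).
ω² = ω₀² − 2|α|θ with ω = 0 ⇒ θ = ω₀²/(2|α|) = 8584 rad = 1366 rev.

≈ 1370 revolutions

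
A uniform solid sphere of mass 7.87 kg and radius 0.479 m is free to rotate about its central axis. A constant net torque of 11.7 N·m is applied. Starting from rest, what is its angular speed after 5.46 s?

ω ≈ 88.4 rad/s

I = (2/5)MR² = (2/5)(7.87)(0.479)² = 0.7223 kg·m².
α = τ/I = 11.7/0.7223 = 16.20 rad/s².
ω = ω₀ + αt = 0 + (16.20)(5.46) = 88.44 rad/s.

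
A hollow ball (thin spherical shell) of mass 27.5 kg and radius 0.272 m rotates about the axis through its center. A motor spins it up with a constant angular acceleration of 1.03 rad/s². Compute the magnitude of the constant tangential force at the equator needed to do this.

I = (2/3)MR² = (2/3)(27.5)(0.272)² = 1.356 kg·m².
The required torque is τ = Iα = (1.356)(1.030) = 1.397 N·m.
A tangential force at the equator gives τ = FR, so F = τ/R = 1.397/0.272 = 5.136 N.

F ≈ 5.14 N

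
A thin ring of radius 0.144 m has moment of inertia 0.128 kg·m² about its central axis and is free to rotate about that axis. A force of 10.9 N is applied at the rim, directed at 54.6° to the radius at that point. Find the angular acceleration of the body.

α ≈ 10.00 rad/s²

Only the tangential component produces torque: τ = F R sinθ = (10.9)(0.144) sin 54.6° = 1.279 N·m.
Newton's second law for rotation, τ = Iα, gives α = τ/I = 1.279/0.1280 = 9.996 rad/s².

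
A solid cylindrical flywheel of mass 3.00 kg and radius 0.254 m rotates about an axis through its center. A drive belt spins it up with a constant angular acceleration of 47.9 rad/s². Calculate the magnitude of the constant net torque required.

τ ≈ 4.64 N·m

I = ½MR² = (1/2)(3.00)(0.254)² = 0.09677 kg·m².
τ = Iα = (0.09677)(47.90) = 4.635 N·m.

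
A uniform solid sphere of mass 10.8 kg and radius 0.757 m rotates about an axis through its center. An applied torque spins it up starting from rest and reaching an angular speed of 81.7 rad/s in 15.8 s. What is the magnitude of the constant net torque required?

I = (2/5)MR² = (2/5)(10.8)(0.757)² = 2.476 kg·m².
α = Δω/Δt = (81.7 − 0)/15.8 = 5.171 rad/s².
τ = Iα = (2.476)(5.171) = 12.80 N·m.

τ ≈ 12.8 N·m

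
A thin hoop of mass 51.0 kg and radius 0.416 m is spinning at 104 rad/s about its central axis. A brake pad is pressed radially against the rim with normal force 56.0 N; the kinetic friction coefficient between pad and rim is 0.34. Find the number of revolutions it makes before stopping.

≈ 959 revolutions

I = MR² = (51.0)(0.416)² = 8.826 kg·m².
Friction force f = μN = (0.34)(56.0) = 19.04 N at the rim; torque magnitude τ = fR = 7.921 N·m, opposing ω.
|α| = τ/I = 7.921/8.826 = 0.8974 rad/s² (deceleration).
ω² = ω₀² − 2|α|θ with ω = 0 ⇒ θ = ω₀²/(2|α|) = 6026 rad = 959.1 rev.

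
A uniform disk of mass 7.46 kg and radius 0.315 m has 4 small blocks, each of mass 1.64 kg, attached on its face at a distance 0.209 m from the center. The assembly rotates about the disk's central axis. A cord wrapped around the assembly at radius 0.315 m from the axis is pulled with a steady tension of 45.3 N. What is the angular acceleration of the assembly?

I_disk = ½MR² = ½(7.46)(0.315)² = 0.3701 kg·m².
I_blocks = 4·m·r² = 4(1.64)(0.209)² = 0.2865 kg·m².
Total I = 0.6567 kg·m².
τ = F r = (45.3)(0.315) = 14.27 N·m.
α = τ/I = 14.27/0.6567 = 21.73 rad/s².

α ≈ 21.7 rad/s²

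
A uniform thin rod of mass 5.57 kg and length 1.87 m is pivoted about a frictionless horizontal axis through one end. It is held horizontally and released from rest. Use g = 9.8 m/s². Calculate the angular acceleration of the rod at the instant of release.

α ≈ 7.86 rad/s²

About the pivot, I = (1/3)ML² = (1/3)(5.57)(1.87)² = 6.493 kg·m².
The weight acts at the center, a distance L/2 = 0.9350 m from the pivot; τ = Mg(L/2) = 51.04 N·m.
α = τ/I = 51.04/6.493 = 7.861 rad/s².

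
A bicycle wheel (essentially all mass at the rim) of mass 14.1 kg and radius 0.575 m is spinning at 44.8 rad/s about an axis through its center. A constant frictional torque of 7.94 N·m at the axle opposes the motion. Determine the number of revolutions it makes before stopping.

I = MR² = (14.1)(0.575)² = 4.662 kg·m².
The net torque has magnitude 7.94 N·m, opposing ω.
|α| = τ/I = 7.940/4.662 = 1.703 rad/s² (deceleration).
ω² = ω₀² − 2|α|θ with ω = 0 ⇒ θ = ω₀²/(2|α|) = 589.2 rad = 93.77 rev.

≈ 93.8 revolutions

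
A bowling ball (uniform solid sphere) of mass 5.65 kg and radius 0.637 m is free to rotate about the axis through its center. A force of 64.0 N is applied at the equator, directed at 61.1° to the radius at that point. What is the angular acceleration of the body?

I = (2/5)MR² = (2/5)(5.65)(0.637)² = 0.9170 kg·m².
Only the tangential component produces torque: τ = F R sinθ = (64.0)(0.637) sin 61.1° = 35.69 N·m.
Newton's second law for rotation, τ = Iα, gives α = τ/I = 35.69/0.9170 = 38.92 rad/s².

α ≈ 38.9 rad/s²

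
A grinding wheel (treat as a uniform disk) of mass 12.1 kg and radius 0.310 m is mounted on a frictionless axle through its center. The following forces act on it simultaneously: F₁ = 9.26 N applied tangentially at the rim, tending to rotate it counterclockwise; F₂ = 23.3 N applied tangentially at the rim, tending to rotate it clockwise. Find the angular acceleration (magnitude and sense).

α ≈ 7.49 rad/s², clockwise

I = ½MR² = (1/2)(12.1)(0.310)² = 0.5814 kg·m².
Taking counterclockwise as positive: τ₁ = +(9.26)(0.310) = +2.871 N·m; τ₂ = −(23.3)(0.310) = −7.223 N·m.
Net torque τ = -4.352 N·m.
α = τ/I = -4.352/0.5814 = -7.486 rad/s².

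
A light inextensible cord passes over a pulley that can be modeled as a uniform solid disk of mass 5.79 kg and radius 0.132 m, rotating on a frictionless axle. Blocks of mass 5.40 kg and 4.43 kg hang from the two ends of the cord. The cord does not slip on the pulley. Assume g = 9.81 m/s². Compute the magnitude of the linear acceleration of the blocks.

I = ½MR² = (1/2)(5.79)(0.132)² = 0.05044 kg·m².
Heavier block: m₁g − T₁ = m₁a. Lighter block: T₂ − m₂g = m₂a.
Pulley: (T₁ − T₂)R = Iα = I(a/R), so T₁ − T₂ = (I/R²)a = (1/2)M_p a = 2.895·a.
Adding the three: (m₁ − m₂)g = (m₁ + m₂ + 2.895)a, so a = (5.40 − 4.43)(9.81)/(5.40 + 4.43 + 2.895) = 0.7478 m/s².

a ≈ 0.748 m/s²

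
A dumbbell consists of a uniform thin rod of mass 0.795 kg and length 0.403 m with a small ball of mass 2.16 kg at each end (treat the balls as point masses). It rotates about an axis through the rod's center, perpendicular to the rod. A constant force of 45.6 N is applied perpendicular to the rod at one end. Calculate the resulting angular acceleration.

α ≈ 49.4 rad/s²

I_rod = (1/12)ML² = (1/12)(0.795)(0.403)² = 0.01076 kg·m².
I_balls = 2·m·(L/2)² = 2(2.16)(0.2015)² = 0.1754 kg·m².
Total I = 0.1862 kg·m².
τ = F·(L/2) = (45.6)(0.202) = 9.188 N·m.
α = τ/I = 9.188/0.1862 = 49.36 rad/s².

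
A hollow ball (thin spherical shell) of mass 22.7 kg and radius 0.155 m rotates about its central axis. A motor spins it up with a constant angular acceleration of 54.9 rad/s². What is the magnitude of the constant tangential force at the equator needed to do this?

F ≈ 129 N

I = (2/3)MR² = (2/3)(22.7)(0.155)² = 0.3636 kg·m².
The required torque is τ = Iα = (0.3636)(54.90) = 19.96 N·m.
A tangential force at the equator gives τ = FR, so F = τ/R = 19.96/0.155 = 128.8 N.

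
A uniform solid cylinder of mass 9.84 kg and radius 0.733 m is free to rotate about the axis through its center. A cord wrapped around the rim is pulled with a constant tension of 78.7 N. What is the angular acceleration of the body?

α ≈ 21.8 rad/s²

I = ½MR² = (1/2)(9.84)(0.733)² = 2.643 kg·m².
τ = F R = (78.7)(0.733) = 57.69 N·m.
From τ = Iα: α = 57.69/2.643 = 21.82 rad/s².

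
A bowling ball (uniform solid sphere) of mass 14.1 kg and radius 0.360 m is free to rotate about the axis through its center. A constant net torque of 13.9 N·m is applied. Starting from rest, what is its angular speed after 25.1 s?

ω ≈ 477 rad/s

I = (2/5)MR² = (2/5)(14.1)(0.360)² = 0.7309 kg·m².
α = τ/I = 13.9/0.7309 = 19.02 rad/s².
ω = ω₀ + αt = 0 + (19.02)(25.1) = 477.3 rad/s.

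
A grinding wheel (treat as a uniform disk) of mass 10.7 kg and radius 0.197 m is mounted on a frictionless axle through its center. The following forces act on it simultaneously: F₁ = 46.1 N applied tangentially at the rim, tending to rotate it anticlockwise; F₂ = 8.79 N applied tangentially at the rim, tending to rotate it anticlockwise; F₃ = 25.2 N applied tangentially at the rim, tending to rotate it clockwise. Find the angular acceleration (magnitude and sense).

α ≈ 28.2 rad/s², anticlockwise

I = ½MR² = (1/2)(10.7)(0.197)² = 0.2076 kg·m².
Taking anticlockwise as positive: τ₁ = +(46.1)(0.197) = +9.082 N·m; τ₂ = +(8.79)(0.197) = +1.732 N·m; τ₃ = −(25.2)(0.197) = −4.964 N·m.
Net torque τ = 5.849 N·m.
α = τ/I = 5.849/0.2076 = 28.17 rad/s².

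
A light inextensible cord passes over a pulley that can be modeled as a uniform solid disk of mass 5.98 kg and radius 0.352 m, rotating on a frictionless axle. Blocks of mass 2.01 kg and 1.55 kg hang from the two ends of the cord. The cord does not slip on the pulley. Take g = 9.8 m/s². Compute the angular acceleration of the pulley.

I = ½MR² = (1/2)(5.98)(0.352)² = 0.3705 kg·m².
Heavier block: m₁g − T₁ = m₁a. Lighter block: T₂ − m₂g = m₂a.
Pulley: (T₁ − T₂)R = Iα = I(a/R), so T₁ − T₂ = (I/R²)a = (1/2)M_p a = 2.990·a.
Adding the three: (m₁ − m₂)g = (m₁ + m₂ + 2.990)a, so a = (2.01 − 1.55)(9.8)/(2.01 + 1.55 + 2.990) = 0.6882 m/s².
α = a/R = 0.6882/0.352 = 1.955 rad/s².

α ≈ 1.96 rad/s²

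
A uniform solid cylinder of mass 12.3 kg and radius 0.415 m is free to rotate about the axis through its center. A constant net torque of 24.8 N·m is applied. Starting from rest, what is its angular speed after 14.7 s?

ω ≈ 344 rad/s

I = ½MR² = (1/2)(12.3)(0.415)² = 1.059 kg·m².
α = τ/I = 24.8/1.059 = 23.41 rad/s².
ω = ω₀ + αt = 0 + (23.41)(14.7) = 344.2 rad/s.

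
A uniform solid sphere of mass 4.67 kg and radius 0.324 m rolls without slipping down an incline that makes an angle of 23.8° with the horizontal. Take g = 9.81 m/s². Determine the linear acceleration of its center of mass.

a ≈ 2.83 m/s²

Translation along the incline: Mg sinθ − f = Ma.
Rotation about the center: fR = Iα with I = (2/5)MR². No-slip gives a = αR, so f = (I/R²)a = (2/5)M a.
Substituting: Mg sinθ = (1 + 0.4000)Ma, so a = g sinθ/(1 + 0.4000) = (9.81) sin 23.8° / 1.400 = 2.828 m/s².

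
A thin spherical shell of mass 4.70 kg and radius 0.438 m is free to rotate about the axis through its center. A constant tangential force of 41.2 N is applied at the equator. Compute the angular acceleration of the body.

I = (2/3)MR² = (2/3)(4.70)(0.438)² = 0.6011 kg·m².
τ = F R = (41.2)(0.438) = 18.05 N·m.
From τ = Iα: α = 18.05/0.6011 = 30.02 rad/s².

α ≈ 30.0 rad/s²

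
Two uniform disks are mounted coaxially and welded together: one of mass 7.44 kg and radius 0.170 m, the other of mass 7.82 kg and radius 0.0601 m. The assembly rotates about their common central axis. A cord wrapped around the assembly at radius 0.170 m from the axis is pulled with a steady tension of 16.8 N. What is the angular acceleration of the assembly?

α ≈ 23.5 rad/s²

I = ½M₁R₁² + ½M₂R₂² = ½(7.44)(0.170)² + ½(7.82)(0.0601)² = 0.1216 kg·m².
τ = F r = (16.8)(0.170) = 2.856 N·m.
α = τ/I = 2.856/0.1216 = 23.48 rad/s².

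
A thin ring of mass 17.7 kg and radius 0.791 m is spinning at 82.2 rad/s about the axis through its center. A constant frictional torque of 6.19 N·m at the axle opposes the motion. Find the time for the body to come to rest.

I = MR² = (17.7)(0.791)² = 11.07 kg·m².
The net torque has magnitude 6.19 N·m, opposing ω.
|α| = τ/I = 6.190/11.07 = 0.5589 rad/s² (deceleration).
0 = ω₀ − |α|t ⇒ t = ω₀/|α| = 82.2/0.5589 = 147.1 s.

t ≈ 147 s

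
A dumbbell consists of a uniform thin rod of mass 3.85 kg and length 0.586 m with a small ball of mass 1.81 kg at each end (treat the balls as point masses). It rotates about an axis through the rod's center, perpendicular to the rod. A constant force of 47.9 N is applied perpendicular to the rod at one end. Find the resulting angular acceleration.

I_rod = (1/12)ML² = (1/12)(3.85)(0.586)² = 0.1102 kg·m².
I_balls = 2·m·(L/2)² = 2(1.81)(0.2930)² = 0.3108 kg·m².
Total I = 0.4209 kg·m².
τ = F·(L/2) = (47.9)(0.293) = 14.03 N·m.
α = τ/I = 14.03/0.4209 = 33.34 rad/s².

α ≈ 33.3 rad/s²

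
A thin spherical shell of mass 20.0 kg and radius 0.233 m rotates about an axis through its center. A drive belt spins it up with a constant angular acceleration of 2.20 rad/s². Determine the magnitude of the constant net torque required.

I = (2/3)MR² = (2/3)(20.0)(0.233)² = 0.7239 kg·m².
τ = Iα = (0.7239)(2.200) = 1.592 N·m.

τ ≈ 1.59 N·m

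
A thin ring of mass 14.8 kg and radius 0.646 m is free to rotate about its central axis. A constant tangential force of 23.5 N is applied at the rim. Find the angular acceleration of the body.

I = MR² = (14.8)(0.646)² = 6.176 kg·m².
τ = F R = (23.5)(0.646) = 15.18 N·m.
From τ = Iα: α = 15.18/6.176 = 2.458 rad/s².

α ≈ 2.46 rad/s²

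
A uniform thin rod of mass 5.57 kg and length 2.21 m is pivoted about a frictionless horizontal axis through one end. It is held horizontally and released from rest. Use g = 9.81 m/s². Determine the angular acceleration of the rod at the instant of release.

α ≈ 6.66 rad/s²

About the pivot, I = (1/3)ML² = (1/3)(5.57)(2.21)² = 9.068 kg·m².
The weight acts at the center, a distance L/2 = 1.105 m from the pivot; τ = Mg(L/2) = 60.38 N·m.
α = τ/I = 60.38/9.068 = 6.658 rad/s².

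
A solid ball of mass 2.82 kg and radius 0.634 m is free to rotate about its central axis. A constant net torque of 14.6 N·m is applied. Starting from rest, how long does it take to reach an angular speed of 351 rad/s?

I = (2/5)MR² = (2/5)(2.82)(0.634)² = 0.4534 kg·m².
α = τ/I = 14.6/0.4534 = 32.20 rad/s².
ω = αt ⇒ t = ω/α = 351/32.20 = 10.90 s.

t ≈ 10.9 s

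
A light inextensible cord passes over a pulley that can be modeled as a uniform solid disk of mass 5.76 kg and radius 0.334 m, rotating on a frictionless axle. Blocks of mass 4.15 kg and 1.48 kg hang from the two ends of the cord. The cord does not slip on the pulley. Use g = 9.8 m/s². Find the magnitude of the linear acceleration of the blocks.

a ≈ 3.07 m/s²

I = ½MR² = (1/2)(5.76)(0.334)² = 0.3213 kg·m².
Heavier block: m₁g − T₁ = m₁a. Lighter block: T₂ − m₂g = m₂a.
Pulley: (T₁ − T₂)R = Iα = I(a/R), so T₁ − T₂ = (I/R²)a = (1/2)M_p a = 2.880·a.
Adding the three: (m₁ − m₂)g = (m₁ + m₂ + 2.880)a, so a = (4.15 − 1.48)(9.8)/(4.15 + 1.48 + 2.880) = 3.075 m/s².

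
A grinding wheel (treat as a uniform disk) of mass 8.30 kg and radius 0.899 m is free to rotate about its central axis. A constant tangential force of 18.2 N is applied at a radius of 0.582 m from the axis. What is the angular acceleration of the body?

α ≈ 3.16 rad/s²

I = ½MR² = (1/2)(8.30)(0.899)² = 3.354 kg·m².
τ = F·r = (18.2)(0.582) = 10.59 N·m.
From τ = Iα: α = 10.59/3.354 = 3.158 rad/s².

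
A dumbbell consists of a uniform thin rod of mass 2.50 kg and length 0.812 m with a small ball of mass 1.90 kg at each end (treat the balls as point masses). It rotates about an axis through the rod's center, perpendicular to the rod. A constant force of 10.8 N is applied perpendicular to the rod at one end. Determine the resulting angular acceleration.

I_rod = (1/12)ML² = (1/12)(2.50)(0.812)² = 0.1374 kg·m².
I_balls = 2·m·(L/2)² = 2(1.90)(0.4060)² = 0.6264 kg·m².
Total I = 0.7637 kg·m².
τ = F·(L/2) = (10.8)(0.406) = 4.385 N·m.
α = τ/I = 4.385/0.7637 = 5.741 rad/s².

α ≈ 5.74 rad/s²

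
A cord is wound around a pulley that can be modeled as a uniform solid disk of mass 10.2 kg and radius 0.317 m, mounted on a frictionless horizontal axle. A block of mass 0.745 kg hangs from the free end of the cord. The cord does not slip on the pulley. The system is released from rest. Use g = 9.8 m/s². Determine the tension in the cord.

T ≈ 6.37 N

I = ½MR² = (1/2)(10.2)(0.317)² = 0.5125 kg·m².
Block: mg − T = ma. Pulley: TR = Iα. No-slip: a = αR, so T = (I/R²)a = 5.100·a.
Then mg = (m + 5.100)a, so a = (0.745)(9.8)/(0.745 + 5.100) = 1.249 m/s².
T = 5.100·a = 6.370 N.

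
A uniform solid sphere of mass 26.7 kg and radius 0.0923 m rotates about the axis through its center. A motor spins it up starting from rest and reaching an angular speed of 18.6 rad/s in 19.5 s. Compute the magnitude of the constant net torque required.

τ ≈ 0.0868 N·m

I = (2/5)MR² = (2/5)(26.7)(0.0923)² = 0.09099 kg·m².
α = Δω/Δt = (18.6 − 0)/19.5 = 0.9538 rad/s².
τ = Iα = (0.09099)(0.9538) = 0.08679 N·m.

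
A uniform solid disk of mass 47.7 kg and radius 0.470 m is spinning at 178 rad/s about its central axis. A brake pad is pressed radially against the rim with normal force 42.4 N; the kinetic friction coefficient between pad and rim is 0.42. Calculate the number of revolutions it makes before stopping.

≈ 1590 revolutions

I = ½MR² = (1/2)(47.7)(0.470)² = 5.268 kg·m².
Friction force f = μN = (0.42)(42.4) = 17.81 N at the rim; torque magnitude τ = fR = 8.370 N·m, opposing ω.
|α| = τ/I = 8.370/5.268 = 1.589 rad/s² (deceleration).
ω² = ω₀² − 2|α|θ with ω = 0 ⇒ θ = ω₀²/(2|α|) = 9972 rad = 1587 rev.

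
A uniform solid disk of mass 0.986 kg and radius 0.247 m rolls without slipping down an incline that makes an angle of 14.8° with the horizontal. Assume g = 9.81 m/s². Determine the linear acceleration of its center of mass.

a ≈ 1.67 m/s²

Translation along the incline: Mg sinθ − f = Ma.
Rotation about the center: fR = Iα with I = ½MR². No-slip gives a = αR, so f = (I/R²)a = (1/2)M a.
Substituting: Mg sinθ = (1 + 0.5000)Ma, so a = g sinθ/(1 + 0.5000) = (9.81) sin 14.8° / 1.500 = 1.671 m/s².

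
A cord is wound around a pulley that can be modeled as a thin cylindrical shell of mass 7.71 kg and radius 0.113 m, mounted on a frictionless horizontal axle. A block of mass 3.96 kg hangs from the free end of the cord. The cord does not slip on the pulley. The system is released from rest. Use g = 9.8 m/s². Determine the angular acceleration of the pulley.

α ≈ 29.4 rad/s²

I = MR² = (7.71)(0.113)² = 0.09845 kg·m².
Block: mg − T = ma. Pulley: TR = Iα. No-slip: a = αR, so T = (I/R²)a = 7.710·a.
Then mg = (m + 7.710)a, so a = (3.96)(9.8)/(3.96 + 7.710) = 3.325 m/s².
α = a/R = 3.325/0.113 = 29.43 rad/s².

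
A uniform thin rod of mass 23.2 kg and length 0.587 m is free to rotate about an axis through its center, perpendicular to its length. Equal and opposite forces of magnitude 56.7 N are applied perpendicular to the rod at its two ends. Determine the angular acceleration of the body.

I = (1/12)ML² = (1/12)(23.2)(0.587)² = 0.6662 kg·m².
The couple gives τ = F·(L/2) + F·(L/2) = F L = (56.7)(0.587) = 33.28 N·m.
From τ = Iα: α = 33.28/0.6662 = 49.96 rad/s².

α ≈ 50.0 rad/s²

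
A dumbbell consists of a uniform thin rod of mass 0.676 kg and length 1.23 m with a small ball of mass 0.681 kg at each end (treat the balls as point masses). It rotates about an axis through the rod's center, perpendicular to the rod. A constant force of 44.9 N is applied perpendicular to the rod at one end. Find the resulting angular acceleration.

I_rod = (1/12)ML² = (1/12)(0.676)(1.23)² = 0.08523 kg·m².
I_balls = 2·m·(L/2)² = 2(0.681)(0.6150)² = 0.5151 kg·m².
Total I = 0.6004 kg·m².
τ = F·(L/2) = (44.9)(0.615) = 27.61 N·m.
α = τ/I = 27.61/0.6004 = 45.99 rad/s².

α ≈ 46.0 rad/s²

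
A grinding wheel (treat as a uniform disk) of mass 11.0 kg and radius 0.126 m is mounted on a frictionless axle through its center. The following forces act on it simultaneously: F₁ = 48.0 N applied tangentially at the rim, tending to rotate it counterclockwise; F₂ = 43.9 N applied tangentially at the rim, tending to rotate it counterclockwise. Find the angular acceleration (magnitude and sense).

I = ½MR² = (1/2)(11.0)(0.126)² = 0.08732 kg·m².
Taking counterclockwise as positive: τ₁ = +(48.0)(0.126) = +6.048 N·m; τ₂ = +(43.9)(0.126) = +5.531 N·m.
Net torque τ = 11.58 N·m.
α = τ/I = 11.58/0.08732 = 132.6 rad/s².

α ≈ 133 rad/s², counterclockwise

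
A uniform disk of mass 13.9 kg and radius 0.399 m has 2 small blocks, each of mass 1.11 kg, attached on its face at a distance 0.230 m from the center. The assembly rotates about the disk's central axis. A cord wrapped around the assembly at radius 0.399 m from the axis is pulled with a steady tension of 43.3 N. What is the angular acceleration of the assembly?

I_disk = ½MR² = ½(13.9)(0.399)² = 1.106 kg·m².
I_blocks = 2·m·r² = 2(1.11)(0.230)² = 0.1174 kg·m².
Total I = 1.224 kg·m².
τ = F r = (43.3)(0.399) = 17.28 N·m.
α = τ/I = 17.28/1.224 = 14.12 rad/s².

α ≈ 14.1 rad/s²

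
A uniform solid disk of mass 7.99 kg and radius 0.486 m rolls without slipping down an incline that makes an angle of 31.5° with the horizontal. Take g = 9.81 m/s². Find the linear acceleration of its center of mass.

a ≈ 3.42 m/s²

Translation along the incline: Mg sinθ − f = Ma.
Rotation about the center: fR = Iα with I = ½MR². No-slip gives a = αR, so f = (I/R²)a = (1/2)M a.
Substituting: Mg sinθ = (1 + 0.5000)Ma, so a = g sinθ/(1 + 0.5000) = (9.81) sin 31.5° / 1.500 = 3.417 m/s².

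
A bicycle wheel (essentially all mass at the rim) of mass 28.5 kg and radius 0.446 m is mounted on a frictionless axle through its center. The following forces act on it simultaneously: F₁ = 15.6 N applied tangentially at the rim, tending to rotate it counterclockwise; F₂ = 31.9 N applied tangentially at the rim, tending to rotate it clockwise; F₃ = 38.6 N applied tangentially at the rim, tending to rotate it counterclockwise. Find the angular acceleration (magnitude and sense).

I = MR² = (28.5)(0.446)² = 5.669 kg·m².
Taking counterclockwise as positive: τ₁ = +(15.6)(0.446) = +6.958 N·m; τ₂ = −(31.9)(0.446) = −14.23 N·m; τ₃ = +(38.6)(0.446) = +17.22 N·m.
Net torque τ = 9.946 N·m.
α = τ/I = 9.946/5.669 = 1.754 rad/s².

α ≈ 1.75 rad/s², counterclockwise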